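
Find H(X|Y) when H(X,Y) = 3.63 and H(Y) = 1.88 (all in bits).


H(X|Y) = H(X,Y) - H(Y) = 3.63 - 1.88 = 1.75

1.75 bits


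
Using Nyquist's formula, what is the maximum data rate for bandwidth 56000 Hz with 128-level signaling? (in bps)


Rate = 2 * B * log2(M) = 2 * 56000 * 7.0 = 784000.0

784000.0 bps


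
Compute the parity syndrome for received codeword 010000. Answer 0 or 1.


Syndrome = XOR of all bits = 0 XOR 1 XOR 0 XOR 0 XOR 0 XOR 0 = 1

1


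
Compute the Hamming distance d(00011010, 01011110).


Count differing positions: . ^ . . . ^ . . = 2 differences

2


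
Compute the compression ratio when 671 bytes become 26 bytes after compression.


Ratio = original / compressed = 671 / 26 = 25.8077

25.8077


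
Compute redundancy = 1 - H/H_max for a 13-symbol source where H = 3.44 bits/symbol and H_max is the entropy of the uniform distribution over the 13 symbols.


H_max = log2(K) = log2(13) = 3.7004 bits/symbol. Redundancy = 1 - H/H_max = 1 - 3.44/3.7004 = 1 - 0.9296 = 0.0704

0.0704


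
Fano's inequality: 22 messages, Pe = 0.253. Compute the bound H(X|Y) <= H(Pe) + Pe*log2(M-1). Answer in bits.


H(Pe) = -Pe*log2(Pe) - (1-Pe)*log2(1-Pe) = -0.253*log2(0.253) - 0.747*log2(0.747) = 0.501646 + 0.314352 = 0.816. Pe*log2(M-1) = 0.253*log2(21) = 1.111256. Bound = H(Pe) + Pe*log2(M-1) = 0.501646 + 0.314352 + 1.111256 = 1.9273

1.9273 bits


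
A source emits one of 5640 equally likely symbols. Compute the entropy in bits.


H = log2(n) = log2(5640) = 12.4615

12.4615 bits


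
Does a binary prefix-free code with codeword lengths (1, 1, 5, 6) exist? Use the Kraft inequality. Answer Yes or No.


Kraft sum = sum(2^(-l_i)) = 1.0469, need <= 1. Result: violated (a binary prefix-free code with these lengths cannot exist)

No


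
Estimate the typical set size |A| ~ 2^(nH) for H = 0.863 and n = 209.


log2|A_typical| = nH = 209 * 0.863 = 180.367, so |A_typical| ~ 2^180.367 = 1.976e+54

1.976e+54


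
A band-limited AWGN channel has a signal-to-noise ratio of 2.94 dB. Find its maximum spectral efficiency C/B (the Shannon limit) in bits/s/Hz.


SNR_linear = 10^(2.94/10) = 1.9679; C/B = log2(1 + SNR_linear) = log2(1 + 1.9679) = 1.5694

1.5694 bits/s/Hz


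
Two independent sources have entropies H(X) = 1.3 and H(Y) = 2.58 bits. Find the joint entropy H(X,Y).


For independent variables, H(X,Y) = H(X) + H(Y) = 1.3 + 2.58 = 3.88

3.88 bits


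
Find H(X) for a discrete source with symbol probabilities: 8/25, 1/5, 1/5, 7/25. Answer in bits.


H = -sum(p_i * log2(p_i)). Terms: -(8/25)*log2(8/25) = 0.526034; -(1/5)*log2(1/5) = 0.464386; -(1/5)*log2(1/5) = 0.464386; -(7/25)*log2(7/25) = 0.514220. H = 0.526034 + 0.464386 + 0.464386 + 0.514220 = 1.969

1.969 bits


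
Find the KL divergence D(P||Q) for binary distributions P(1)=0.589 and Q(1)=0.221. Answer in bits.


KL = p*log2(p/q) + (1-p)*log2((1-p)/(1-q)) = 0.589*log2(0.589/0.221) + 0.411*log2(0.411/0.779) = 0.4538

0.4538 bits


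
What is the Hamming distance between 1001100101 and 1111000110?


Count differing positions: . ^ ^ . ^ . . . ^ ^ = 5 differences

5


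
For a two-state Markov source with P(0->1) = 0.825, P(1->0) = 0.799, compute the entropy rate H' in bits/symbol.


Stationary distribution: pi_0 = p10/(p01+p10) = 0.492, pi_1 = 0.508. Entropy rate H' = pi_0*H(p01) + pi_1*H(p10) = 0.492*0.669 + 0.508*0.7239 = 0.6969

0.6969 bits/symbol


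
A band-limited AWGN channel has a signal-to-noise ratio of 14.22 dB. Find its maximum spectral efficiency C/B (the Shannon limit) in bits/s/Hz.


SNR_linear = 10^(14.22/10) = 26.4241; C/B = log2(1 + SNR_linear) = log2(1 + 26.4241) = 4.7774

4.7774 bits/s/Hz


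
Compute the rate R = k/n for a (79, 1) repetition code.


Rate = k/n = 1/79

1/79


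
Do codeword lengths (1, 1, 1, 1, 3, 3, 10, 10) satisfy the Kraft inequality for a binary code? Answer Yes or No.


Kraft sum = sum(2^(-l_i)) = 2.252, need <= 1. Result: violated (a binary prefix-free code with these lengths cannot exist)

No


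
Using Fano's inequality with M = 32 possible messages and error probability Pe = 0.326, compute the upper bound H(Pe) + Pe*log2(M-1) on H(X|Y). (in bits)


H(Pe) = -Pe*log2(Pe) - (1-Pe)*log2(1-Pe) = -0.326*log2(0.326) - 0.674*log2(0.674) = 0.527160 + 0.383627 = 0.9108. Pe*log2(M-1) = 0.326*log2(31) = 1.615068. Bound = H(Pe) + Pe*log2(M-1) = 0.527160 + 0.383627 + 1.615068 = 2.5259

2.5259 bits


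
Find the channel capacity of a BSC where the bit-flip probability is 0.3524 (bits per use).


H(p) = -p*log2(p) - (1-p)*log2(1-p) = -0.3524*log2(0.3524) - 0.6476*log2(0.6476) = 0.530261 + 0.405932 = 0.9362. C = 1 - H(p) = 1 - 0.9362 = 0.0638

0.0638 bits


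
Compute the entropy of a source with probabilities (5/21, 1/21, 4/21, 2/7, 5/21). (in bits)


H = -sum(p_i * log2(p_i)). Terms: -(5/21)*log2(5/21) = 0.492950; -(1/21)*log2(1/21) = 0.209158; -(4/21)*log2(4/21) = 0.455680; -(2/7)*log2(2/7) = 0.516387; -(5/21)*log2(5/21) = 0.492950. H = 0.492950 + 0.209158 + 0.455680 + 0.516387 + 0.492950 = 2.1671

2.1671 bits


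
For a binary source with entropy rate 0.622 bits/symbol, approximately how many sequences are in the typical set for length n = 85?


log2|A_typical| = nH = 85 * 0.622 = 52.87, so |A_typical| ~ 2^52.87 = 8.231e+15

8.231e+15


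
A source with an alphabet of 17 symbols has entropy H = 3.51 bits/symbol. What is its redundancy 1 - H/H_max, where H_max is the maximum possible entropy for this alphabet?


H_max = log2(K) = log2(17) = 4.0875 bits/symbol. Redundancy = 1 - H/H_max = 1 - 3.51/4.0875 = 1 - 0.8587 = 0.1413

0.1413


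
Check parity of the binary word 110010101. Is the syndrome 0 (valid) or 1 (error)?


Syndrome = XOR of all bits = 1 XOR 1 XOR 0 XOR 0 XOR 1 XOR 0 XOR 1 XOR 0 XOR 1 = 1

1


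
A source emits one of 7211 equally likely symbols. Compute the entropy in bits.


H = log2(n) = log2(7211) = 12.816

12.816 bits


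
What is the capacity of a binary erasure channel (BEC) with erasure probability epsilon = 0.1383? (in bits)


C = 1 - epsilon = 1 - 0.1383 = 0.8617

0.8617 bits


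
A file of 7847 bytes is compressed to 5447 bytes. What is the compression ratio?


Ratio = original / compressed = 7847 / 5447 = 1.4406

1.4406


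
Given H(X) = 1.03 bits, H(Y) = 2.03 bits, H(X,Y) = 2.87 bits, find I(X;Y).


I(X;Y) = H(X) + H(Y) - H(X,Y) = 1.03 + 2.03 - 2.87 = 0.19

0.19 bits


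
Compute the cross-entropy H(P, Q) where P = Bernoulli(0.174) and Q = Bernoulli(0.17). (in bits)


H(P,Q) = -p*log2(q) - (1-p)*log2(1-q). -0.174*log2(0.17) = 0.444812; -0.826*log2(0.83) = 0.222043. H(P,Q) = 0.444812 + 0.222043 = 0.6669

0.6669 bits


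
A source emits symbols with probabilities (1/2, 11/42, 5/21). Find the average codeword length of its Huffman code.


Huffman construction (repeatedly merge the two least-probable nodes; each merge adds 1 bit to every symbol beneath it): 5/21 + 11/42 = 1/2; 1/2 + 1/2 = 1. Resulting codeword lengths (in the order the probabilities were given): (1, 2, 2). L_avg = sum(p_i * l_i) = 1/2*1 + 11/42*2 + 5/21*2 = 3/2 = 1.5

1.5 bits


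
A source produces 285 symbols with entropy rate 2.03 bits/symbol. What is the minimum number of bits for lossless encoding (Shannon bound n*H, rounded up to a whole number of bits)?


Minimum bits >= n * H = 285 * 2.03 = 578.55, rounded up to a whole number of bits = 579

579 bits


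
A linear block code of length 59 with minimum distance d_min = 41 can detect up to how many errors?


Detection capability = d_min - 1 = 41 - 1 = 40

40 errors


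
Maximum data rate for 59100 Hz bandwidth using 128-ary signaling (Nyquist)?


Rate = 2 * B * log2(M) = 2 * 59100 * 7.0 = 827400.0

827400.0 bps


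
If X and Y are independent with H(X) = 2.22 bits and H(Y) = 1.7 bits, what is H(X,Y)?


For independent variables, H(X,Y) = H(X) + H(Y) = 2.22 + 1.7 = 3.92

3.92 bits


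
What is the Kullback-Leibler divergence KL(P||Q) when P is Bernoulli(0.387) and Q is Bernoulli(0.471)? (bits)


KL = p*log2(p/q) + (1-p)*log2((1-p)/(1-q)) = 0.387*log2(0.387/0.471) + 0.613*log2(0.613/0.529) = 0.0207

0.0207 bits


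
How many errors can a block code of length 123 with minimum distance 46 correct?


Correction capability = floor((d-1)/2) = floor((46-1)/2) = 22

22 errors


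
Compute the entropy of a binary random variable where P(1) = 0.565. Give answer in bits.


H = -p*log2(p) - (1-p)*log2(1-p). -0.565*log2(0.565) = 0.465378; -0.435*log2(0.435) = 0.522397. H = 0.465378 + 0.522397 = 0.9878

0.9878 bits


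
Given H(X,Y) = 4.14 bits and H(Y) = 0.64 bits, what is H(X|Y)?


H(X|Y) = H(X,Y) - H(Y) = 4.14 - 0.64 = 3.5

3.5 bits


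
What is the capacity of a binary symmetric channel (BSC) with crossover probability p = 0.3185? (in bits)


H(p) = -p*log2(p) - (1-p)*log2(1-p) = -0.3185*log2(0.3185) - 0.6815*log2(0.6815) = 0.525727 + 0.377016 = 0.9027. C = 1 - H(p) = 1 - 0.9027 = 0.0973

0.0973 bits


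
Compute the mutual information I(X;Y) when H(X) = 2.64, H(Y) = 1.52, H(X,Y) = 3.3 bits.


I(X;Y) = H(X) + H(Y) - H(X,Y) = 2.64 + 1.52 - 3.3 = 0.86

0.86 bits


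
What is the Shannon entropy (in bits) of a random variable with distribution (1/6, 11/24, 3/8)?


H = -sum(p_i * log2(p_i)). Terms: -(1/6)*log2(1/6) = 0.430827; -(11/24)*log2(11/24) = 0.515868; -(3/8)*log2(3/8) = 0.530639. H = 0.430827 + 0.515868 + 0.530639 = 1.4773

1.4773 bits


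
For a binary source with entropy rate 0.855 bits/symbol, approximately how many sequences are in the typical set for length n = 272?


log2|A_typical| = nH = 272 * 0.855 = 232.56, so |A_typical| ~ 2^232.56 = 1.018e+70

1.018e+70


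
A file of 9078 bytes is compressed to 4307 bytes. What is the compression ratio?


Ratio = original / compressed = 9078 / 4307 = 2.1077

2.1077


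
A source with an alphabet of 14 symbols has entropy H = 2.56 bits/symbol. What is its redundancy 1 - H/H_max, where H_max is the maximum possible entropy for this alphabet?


H_max = log2(K) = log2(14) = 3.8074 bits/symbol. Redundancy = 1 - H/H_max = 1 - 2.56/3.8074 = 1 - 0.6724 = 0.3276

0.3276


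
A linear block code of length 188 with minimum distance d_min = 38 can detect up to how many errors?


Detection capability = d_min - 1 = 38 - 1 = 37

37 errors


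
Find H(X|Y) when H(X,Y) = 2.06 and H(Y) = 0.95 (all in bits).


H(X|Y) = H(X,Y) - H(Y) = 2.06 - 0.95 = 1.11

1.11 bits


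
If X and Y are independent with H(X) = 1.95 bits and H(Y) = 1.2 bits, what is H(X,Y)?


For independent variables, H(X,Y) = H(X) + H(Y) = 1.95 + 1.2 = 3.15

3.15 bits


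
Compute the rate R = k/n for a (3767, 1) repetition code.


Rate = k/n = 1/3767

1/3767


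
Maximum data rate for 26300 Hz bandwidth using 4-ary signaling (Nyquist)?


Rate = 2 * B * log2(M) = 2 * 26300 * 2.0 = 105200.0

105200.0 bps


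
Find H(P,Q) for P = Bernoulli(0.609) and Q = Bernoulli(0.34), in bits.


H(P,Q) = -p*log2(q) - (1-p)*log2(1-q). -0.609*log2(0.34) = 0.947844; -0.391*log2(0.66) = 0.234390. H(P,Q) = 0.947844 + 0.234390 = 1.1822

1.1822 bits


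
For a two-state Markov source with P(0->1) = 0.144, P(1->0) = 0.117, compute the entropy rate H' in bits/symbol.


Stationary distribution: pi_0 = p10/(p01+p10) = 0.4483, pi_1 = 0.5517. Entropy rate H' = pi_0*H(p01) + pi_1*H(p10) = 0.4483*0.5946 + 0.5517*0.5207 = 0.5538

0.5538 bits/symbol


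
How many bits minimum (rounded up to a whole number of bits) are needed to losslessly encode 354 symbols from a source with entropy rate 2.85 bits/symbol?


Minimum bits >= n * H = 354 * 2.85 = 1008.9, rounded up to a whole number of bits = 1009

1009 bits


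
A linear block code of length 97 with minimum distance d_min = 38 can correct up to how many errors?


Correction capability = floor((d-1)/2) = floor((38-1)/2) = 18

18 errors


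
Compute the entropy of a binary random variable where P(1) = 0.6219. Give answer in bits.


H = -p*log2(p) - (1-p)*log2(1-p). -0.6219*log2(0.6219) = 0.426154; -0.3781*log2(0.3781) = 0.530535. H = 0.426154 + 0.530535 = 0.9567

0.9567 bits


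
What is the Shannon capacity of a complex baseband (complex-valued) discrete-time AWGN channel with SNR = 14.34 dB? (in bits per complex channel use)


SNR_linear = 10^(14.34/10) = 27.1644; C = log2(1 + SNR_linear) = log2(1 + 27.1644) = 4.8158

4.8158 bits/channel use


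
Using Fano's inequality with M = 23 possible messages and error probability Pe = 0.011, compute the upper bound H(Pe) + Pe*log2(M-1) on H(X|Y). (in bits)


H(Pe) = -Pe*log2(Pe) - (1-Pe)*log2(1-Pe) = -0.011*log2(0.011) - 0.989*log2(0.989) = 0.071570 + 0.015782 = 0.0874. Pe*log2(M-1) = 0.011*log2(22) = 0.049054. Bound = H(Pe) + Pe*log2(M-1) = 0.071570 + 0.015782 + 0.049054 = 0.1364

0.1364 bits


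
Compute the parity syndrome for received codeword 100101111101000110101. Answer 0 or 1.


Syndrome = XOR of all bits = 1 XOR 0 XOR 0 XOR 1 XOR 0 XOR 1 XOR 1 XOR 1 XOR 1 XOR 1 XOR 0 XOR 1 XOR 0 XOR 0 XOR 0 XOR 1 XOR 1 XOR 0 XOR 1 XOR 0 XOR 1 = 0

0


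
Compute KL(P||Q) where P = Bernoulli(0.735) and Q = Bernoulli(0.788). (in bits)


KL = p*log2(p/q) + (1-p)*log2((1-p)/(1-q)) = 0.735*log2(0.735/0.788) + 0.265*log2(0.265/0.212) = 0.0115

0.0115 bits


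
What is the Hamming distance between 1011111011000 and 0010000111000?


Count differing positions: ^ . . ^ ^ ^ ^ ^ . . . . . = 6 differences

6


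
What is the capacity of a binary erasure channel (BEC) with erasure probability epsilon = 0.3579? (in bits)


C = 1 - epsilon = 1 - 0.3579 = 0.6421

0.6421 bits


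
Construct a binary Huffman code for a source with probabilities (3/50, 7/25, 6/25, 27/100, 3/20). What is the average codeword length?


Huffman construction (repeatedly merge the two least-probable nodes; each merge adds 1 bit to every symbol beneath it): 3/50 + 3/20 = 21/100; 21/100 + 6/25 = 9/20; 27/100 + 7/25 = 11/20; 9/20 + 11/20 = 1. Resulting codeword lengths (in the order the probabilities were given): (3, 2, 2, 2, 3). L_avg = sum(p_i * l_i) = 3/50*3 + 7/25*2 + 6/25*2 + 27/100*2 + 3/20*3 = 221/100 = 2.21

2.21 bits


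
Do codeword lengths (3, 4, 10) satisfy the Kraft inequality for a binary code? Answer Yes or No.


Kraft sum = sum(2^(-l_i)) = 0.1885, need <= 1. Result: satisfied (a binary prefix-free code with these lengths exists)

Yes


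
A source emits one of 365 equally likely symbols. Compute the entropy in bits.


H = log2(n) = log2(365) = 8.5118

8.5118 bits


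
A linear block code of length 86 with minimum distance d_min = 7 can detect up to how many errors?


Detection capability = d_min - 1 = 7 - 1 = 6

6 errors


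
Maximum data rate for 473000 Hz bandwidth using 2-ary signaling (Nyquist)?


Rate = 2 * B * log2(M) = 2 * 473000 * 1.0 = 946000.0

946000.0 bps


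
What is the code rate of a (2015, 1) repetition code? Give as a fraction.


Rate = k/n = 1/2015

1/2015


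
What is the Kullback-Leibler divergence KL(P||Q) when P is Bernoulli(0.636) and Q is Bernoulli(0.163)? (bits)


KL = p*log2(p/q) + (1-p)*log2((1-p)/(1-q)) = 0.636*log2(0.636/0.163) + 0.364*log2(0.364/0.837) = 0.8119

0.8119 bits


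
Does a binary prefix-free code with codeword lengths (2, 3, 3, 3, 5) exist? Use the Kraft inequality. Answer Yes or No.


Kraft sum = sum(2^(-l_i)) = 0.6562, need <= 1. Result: satisfied (a binary prefix-free code with these lengths exists)

Yes


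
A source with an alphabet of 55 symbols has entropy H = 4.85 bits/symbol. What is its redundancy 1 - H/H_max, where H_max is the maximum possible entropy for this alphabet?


H_max = log2(K) = log2(55) = 5.7814 bits/symbol. Redundancy = 1 - H/H_max = 1 - 4.85/5.7814 = 1 - 0.8389 = 0.1611

0.1611


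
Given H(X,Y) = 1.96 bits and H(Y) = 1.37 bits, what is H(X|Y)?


H(X|Y) = H(X,Y) - H(Y) = 1.96 - 1.37 = 0.59

0.59 bits


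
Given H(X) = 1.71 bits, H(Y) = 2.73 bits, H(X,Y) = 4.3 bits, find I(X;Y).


I(X;Y) = H(X) + H(Y) - H(X,Y) = 1.71 + 2.73 - 4.3 = 0.14

0.14 bits


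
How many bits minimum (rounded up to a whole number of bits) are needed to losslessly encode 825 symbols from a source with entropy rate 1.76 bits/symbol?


Minimum bits >= n * H = 825 * 1.76 = 1452.0, rounded up to a whole number of bits = 1452

1452 bits


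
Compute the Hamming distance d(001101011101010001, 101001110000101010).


Count differing positions: ^ . . ^ . . ^ . ^ ^ . ^ ^ ^ ^ . ^ ^ = 11 differences

11


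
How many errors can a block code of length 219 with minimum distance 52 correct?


Correction capability = floor((d-1)/2) = floor((52-1)/2) = 25

25 errors


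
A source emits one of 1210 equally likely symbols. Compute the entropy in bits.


H = log2(n) = log2(1210) = 10.2408

10.2408 bits


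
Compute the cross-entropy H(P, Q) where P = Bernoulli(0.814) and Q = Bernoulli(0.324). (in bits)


H(P,Q) = -p*log2(q) - (1-p)*log2(1-q). -0.814*log2(0.324) = 1.323511; -0.186*log2(0.676) = 0.105072. H(P,Q) = 1.323511 + 0.105072 = 1.4286

1.4286 bits


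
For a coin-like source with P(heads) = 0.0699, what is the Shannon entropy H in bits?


H = -p*log2(p) - (1-p)*log2(1-p). -0.0699*log2(0.0699) = 0.268316; -0.9301*log2(0.9301) = 0.097235. H = 0.268316 + 0.097235 = 0.3656

0.3656 bits


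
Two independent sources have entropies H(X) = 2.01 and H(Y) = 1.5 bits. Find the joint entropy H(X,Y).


For independent variables, H(X,Y) = H(X) + H(Y) = 2.01 + 1.5 = 3.51

3.51 bits


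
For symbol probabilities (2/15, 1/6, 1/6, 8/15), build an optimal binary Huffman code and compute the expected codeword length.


Huffman construction (repeatedly merge the two least-probable nodes; each merge adds 1 bit to every symbol beneath it): 2/15 + 1/6 = 3/10; 1/6 + 3/10 = 7/15; 7/15 + 8/15 = 1. Resulting codeword lengths (in the order the probabilities were given): (3, 3, 2, 1). L_avg = sum(p_i * l_i) = 2/15*3 + 1/6*3 + 1/6*2 + 8/15*1 = 53/30 = 1.7667

1.7667 bits


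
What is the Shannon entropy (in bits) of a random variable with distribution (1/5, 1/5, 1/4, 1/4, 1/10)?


H = -sum(p_i * log2(p_i)). Terms: -(1/5)*log2(1/5) = 0.464386; -(1/5)*log2(1/5) = 0.464386; -(1/4)*log2(1/4) = 0.500000; -(1/4)*log2(1/4) = 0.500000; -(1/10)*log2(1/10) = 0.332193. H = 0.464386 + 0.464386 + 0.500000 + 0.500000 + 0.332193 = 2.261

2.261 bits


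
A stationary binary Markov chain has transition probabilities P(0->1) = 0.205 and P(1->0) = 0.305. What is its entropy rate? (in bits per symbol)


Stationary distribution: pi_0 = p10/(p01+p10) = 0.598, pi_1 = 0.402. Entropy rate H' = pi_0*H(p01) + pi_1*H(p10) = 0.598*0.7318 + 0.402*0.8873 = 0.7943

0.7943 bits/symbol


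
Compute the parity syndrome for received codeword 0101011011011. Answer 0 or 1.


Syndrome = XOR of all bits = 0 XOR 1 XOR 0 XOR 1 XOR 0 XOR 1 XOR 1 XOR 0 XOR 1 XOR 1 XOR 0 XOR 1 XOR 1 = 0

0


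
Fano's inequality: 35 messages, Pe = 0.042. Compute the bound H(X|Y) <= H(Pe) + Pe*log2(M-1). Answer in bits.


H(Pe) = -Pe*log2(Pe) - (1-Pe)*log2(1-Pe) = -0.042*log2(0.042) - 0.958*log2(0.958) = 0.192086 + 0.059303 = 0.2514. Pe*log2(M-1) = 0.042*log2(34) = 0.213673. Bound = H(Pe) + Pe*log2(M-1) = 0.192086 + 0.059303 + 0.213673 = 0.4651

0.4651 bits


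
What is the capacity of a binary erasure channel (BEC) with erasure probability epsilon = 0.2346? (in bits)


C = 1 - epsilon = 1 - 0.2346 = 0.7654

0.7654 bits


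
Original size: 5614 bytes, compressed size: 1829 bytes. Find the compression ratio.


Ratio = original / compressed = 5614 / 1829 = 3.0694

3.0694


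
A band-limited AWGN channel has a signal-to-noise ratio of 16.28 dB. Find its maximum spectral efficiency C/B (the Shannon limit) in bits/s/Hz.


SNR_linear = 10^(16.28/10) = 42.462; C/B = log2(1 + SNR_linear) = log2(1 + 42.462) = 5.4417

5.4417 bits/s/Hz


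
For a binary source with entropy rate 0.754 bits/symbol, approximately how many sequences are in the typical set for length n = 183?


log2|A_typical| = nH = 183 * 0.754 = 137.982, so |A_typical| ~ 2^137.982 = 3.441e+41

3.441e+41


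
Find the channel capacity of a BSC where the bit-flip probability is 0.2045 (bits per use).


H(p) = -p*log2(p) - (1-p)*log2(1-p) = -0.2045*log2(0.2045) - 0.7955*log2(0.7955) = 0.468270 + 0.262568 = 0.7308. C = 1 - H(p) = 1 - 0.7308 = 0.2692

0.2692 bits


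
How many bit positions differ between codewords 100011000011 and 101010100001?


Count differing positions: . . ^ . . ^ ^ . . . ^ . = 4 differences

4


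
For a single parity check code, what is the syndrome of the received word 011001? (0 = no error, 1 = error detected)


Syndrome = XOR of all bits = 0 XOR 1 XOR 1 XOR 0 XOR 0 XOR 1 = 1

1


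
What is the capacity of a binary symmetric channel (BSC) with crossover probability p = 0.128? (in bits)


H(p) = -p*log2(p) - (1-p)*log2(1-p) = -0.128*log2(0.128) - 0.872*log2(0.872) = 0.379620 + 0.172307 = 0.5519. C = 1 - H(p) = 1 - 0.5519 = 0.4481

0.4481 bits


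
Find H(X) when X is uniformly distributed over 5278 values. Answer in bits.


H = log2(n) = log2(5278) = 12.3658

12.3658 bits


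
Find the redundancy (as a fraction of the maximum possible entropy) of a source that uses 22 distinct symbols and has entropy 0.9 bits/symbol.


H_max = log2(K) = log2(22) = 4.4594 bits/symbol. Redundancy = 1 - H/H_max = 1 - 0.9/4.4594 = 1 - 0.2018 = 0.7982

0.7982


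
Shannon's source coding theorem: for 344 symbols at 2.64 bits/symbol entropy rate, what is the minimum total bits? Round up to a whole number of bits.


Minimum bits >= n * H = 344 * 2.64 = 908.16, rounded up to a whole number of bits = 909

909 bits


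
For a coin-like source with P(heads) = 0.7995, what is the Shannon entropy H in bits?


H = -p*log2(p) - (1-p)*log2(1-p). -0.7995*log2(0.7995) = 0.258103; -0.2005*log2(0.2005) = 0.464824. H = 0.258103 + 0.464824 = 0.7229

0.7229 bits


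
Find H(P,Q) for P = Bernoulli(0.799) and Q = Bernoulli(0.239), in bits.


H(P,Q) = -p*log2(q) - (1-p)*log2(1-q). -0.799*log2(0.239) = 1.649869; -0.201*log2(0.761) = 0.079200. H(P,Q) = 1.649869 + 0.079200 = 1.7291

1.7291 bits


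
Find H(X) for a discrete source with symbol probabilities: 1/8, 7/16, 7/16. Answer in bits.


H = -sum(p_i * log2(p_i)). Terms: -(1/8)*log2(1/8) = 0.375000; -(7/16)*log2(7/16) = 0.521782; -(7/16)*log2(7/16) = 0.521782. H = 0.375000 + 0.521782 + 0.521782 = 1.4186

1.4186 bits


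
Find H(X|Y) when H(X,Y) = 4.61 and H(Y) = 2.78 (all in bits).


H(X|Y) = H(X,Y) - H(Y) = 4.61 - 2.78 = 1.83

1.83 bits


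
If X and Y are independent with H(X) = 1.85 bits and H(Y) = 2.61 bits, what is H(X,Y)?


For independent variables, H(X,Y) = H(X) + H(Y) = 1.85 + 2.61 = 4.46

4.46 bits


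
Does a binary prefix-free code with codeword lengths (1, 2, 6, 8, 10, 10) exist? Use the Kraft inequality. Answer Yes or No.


Kraft sum = sum(2^(-l_i)) = 0.7715, need <= 1. Result: satisfied (a binary prefix-free code with these lengths exists)

Yes


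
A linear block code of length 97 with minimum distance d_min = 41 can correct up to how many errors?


Correction capability = floor((d-1)/2) = floor((41-1)/2) = 20

20 errors


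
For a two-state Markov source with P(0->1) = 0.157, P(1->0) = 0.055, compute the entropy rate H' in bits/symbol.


Stationary distribution: pi_0 = p10/(p01+p10) = 0.2594, pi_1 = 0.7406. Entropy rate H' = pi_0*H(p01) + pi_1*H(p10) = 0.2594*0.6271 + 0.7406*0.3073 = 0.3902

0.3902 bits/symbol


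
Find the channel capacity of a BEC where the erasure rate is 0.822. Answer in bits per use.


C = 1 - epsilon = 1 - 0.822 = 0.178

0.178 bits


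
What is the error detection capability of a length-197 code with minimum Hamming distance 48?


Detection capability = d_min - 1 = 48 - 1 = 47

47 errors


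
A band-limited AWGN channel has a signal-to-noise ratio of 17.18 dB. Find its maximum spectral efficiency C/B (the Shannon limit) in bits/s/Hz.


SNR_linear = 10^(17.18/10) = 52.2396; C/B = log2(1 + SNR_linear) = log2(1 + 52.2396) = 5.7344

5.7344 bits/s/Hz


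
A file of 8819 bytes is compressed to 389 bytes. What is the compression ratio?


Ratio = original / compressed = 8819 / 389 = 22.671

22.671


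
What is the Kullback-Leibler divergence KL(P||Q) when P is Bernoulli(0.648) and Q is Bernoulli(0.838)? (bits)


KL = p*log2(p/q) + (1-p)*log2((1-p)/(1-q)) = 0.648*log2(0.648/0.838) + 0.352*log2(0.352/0.162) = 0.1537

0.1537 bits


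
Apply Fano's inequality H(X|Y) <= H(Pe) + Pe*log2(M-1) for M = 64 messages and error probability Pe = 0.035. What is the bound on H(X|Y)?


H(Pe) = -Pe*log2(Pe) - (1-Pe)*log2(1-Pe) = -0.035*log2(0.035) - 0.965*log2(0.965) = 0.169278 + 0.049600 = 0.2189. Pe*log2(M-1) = 0.035*log2(63) = 0.209205. Bound = H(Pe) + Pe*log2(M-1) = 0.169278 + 0.049600 + 0.209205 = 0.4281

0.4281 bits


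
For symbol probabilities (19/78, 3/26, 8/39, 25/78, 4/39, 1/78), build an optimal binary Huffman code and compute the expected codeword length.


Huffman construction (repeatedly merge the two least-probable nodes; each merge adds 1 bit to every symbol beneath it): 1/78 + 4/39 = 3/26; 3/26 + 3/26 = 3/13; 8/39 + 3/13 = 17/39; 19/78 + 25/78 = 22/39; 17/39 + 22/39 = 1. Resulting codeword lengths (in the order the probabilities were given): (2, 3, 2, 2, 4, 4). L_avg = sum(p_i * l_i) = 19/78*2 + 3/26*3 + 8/39*2 + 25/78*2 + 4/39*4 + 1/78*4 = 61/26 = 2.3462

2.3462 bits


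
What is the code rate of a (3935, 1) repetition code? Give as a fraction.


Rate = k/n = 1/3935

1/3935


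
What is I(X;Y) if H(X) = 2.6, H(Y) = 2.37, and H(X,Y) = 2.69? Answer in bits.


I(X;Y) = H(X) + H(Y) - H(X,Y) = 2.6 + 2.37 - 2.69 = 2.28

2.28 bits


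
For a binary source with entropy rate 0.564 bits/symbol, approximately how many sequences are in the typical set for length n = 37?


log2|A_typical| = nH = 37 * 0.564 = 20.868, so |A_typical| ~ 2^20.868 = 1.914e+06

1.914e+06


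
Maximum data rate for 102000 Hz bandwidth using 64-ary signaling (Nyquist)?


Rate = 2 * B * log2(M) = 2 * 102000 * 6.0 = 1224000.0

1224000.0 bps


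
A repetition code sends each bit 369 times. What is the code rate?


Rate = k/n = 1/369

1/369


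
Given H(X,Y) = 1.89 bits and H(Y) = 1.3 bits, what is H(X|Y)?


H(X|Y) = H(X,Y) - H(Y) = 1.89 - 1.3 = 0.59

0.59 bits


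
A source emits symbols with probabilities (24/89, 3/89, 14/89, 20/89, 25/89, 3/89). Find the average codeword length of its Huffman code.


Huffman construction (repeatedly merge the two least-probable nodes; each merge adds 1 bit to every symbol beneath it): 3/89 + 3/89 = 6/89; 6/89 + 14/89 = 20/89; 20/89 + 20/89 = 40/89; 24/89 + 25/89 = 49/89; 40/89 + 49/89 = 1. Resulting codeword lengths (in the order the probabilities were given): (2, 4, 3, 2, 2, 4). L_avg = sum(p_i * l_i) = 24/89*2 + 3/89*4 + 14/89*3 + 20/89*2 + 25/89*2 + 3/89*4 = 204/89 = 2.2921

2.2921 bits


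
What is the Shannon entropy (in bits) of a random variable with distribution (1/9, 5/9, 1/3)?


H = -sum(p_i * log2(p_i)). Terms: -(1/9)*log2(1/9) = 0.352214; -(5/9)*log2(5/9) = 0.471109; -(1/3)*log2(1/3) = 0.528321. H = 0.352214 + 0.471109 + 0.528321 = 1.3516

1.3516 bits


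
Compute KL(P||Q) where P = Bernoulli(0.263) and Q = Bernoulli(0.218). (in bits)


KL = p*log2(p/q) + (1-p)*log2((1-p)/(1-q)) = 0.263*log2(0.263/0.218) + 0.737*log2(0.737/0.782) = 0.0082

0.0082 bits


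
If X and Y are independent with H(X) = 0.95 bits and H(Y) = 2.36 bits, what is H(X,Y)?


For independent variables, H(X,Y) = H(X) + H(Y) = 0.95 + 2.36 = 3.31

3.31 bits


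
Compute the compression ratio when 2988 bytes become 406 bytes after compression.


Ratio = original / compressed = 2988 / 406 = 7.3596

7.3596


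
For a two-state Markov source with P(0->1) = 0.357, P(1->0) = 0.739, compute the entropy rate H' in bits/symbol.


Stationary distribution: pi_0 = p10/(p01+p10) = 0.6743, pi_1 = 0.3257. Entropy rate H' = pi_0*H(p01) + pi_1*H(p10) = 0.6743*0.9402 + 0.3257*0.8283 = 0.9037

0.9037 bits/symbol


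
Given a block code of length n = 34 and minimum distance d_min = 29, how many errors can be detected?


Detection capability = d_min - 1 = 29 - 1 = 28

28 errors


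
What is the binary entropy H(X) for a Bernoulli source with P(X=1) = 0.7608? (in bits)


H = -p*log2(p) - (1-p)*log2(1-p). -0.7608*log2(0.7608) = 0.300068; -0.2392*log2(0.2392) = 0.493640. H = 0.300068 + 0.493640 = 0.7937

0.7937 bits


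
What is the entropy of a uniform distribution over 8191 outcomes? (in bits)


H = log2(n) = log2(8191) = 12.9998

12.9998 bits


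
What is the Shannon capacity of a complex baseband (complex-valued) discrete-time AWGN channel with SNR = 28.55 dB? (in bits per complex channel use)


SNR_linear = 10^(28.55/10) = 716.1434; C = log2(1 + SNR_linear) = log2(1 + 716.1434) = 9.4861

9.4861 bits/channel use


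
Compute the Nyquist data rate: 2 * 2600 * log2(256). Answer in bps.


Rate = 2 * B * log2(M) = 2 * 2600 * 8.0 = 41600.0

41600.0 bps


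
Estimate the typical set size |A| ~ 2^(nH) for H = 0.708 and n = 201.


log2|A_typical| = nH = 201 * 0.708 = 142.308, so |A_typical| ~ 2^142.308 = 6.902e+42

6.902e+42


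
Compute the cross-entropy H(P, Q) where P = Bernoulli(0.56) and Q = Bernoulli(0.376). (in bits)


H(P,Q) = -p*log2(q) - (1-p)*log2(1-q). -0.56*log2(0.376) = 0.790269; -0.44*log2(0.624) = 0.299368. H(P,Q) = 0.790269 + 0.299368 = 1.0896

1.0896 bits


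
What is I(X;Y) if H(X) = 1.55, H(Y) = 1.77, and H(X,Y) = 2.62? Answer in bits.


I(X;Y) = H(X) + H(Y) - H(X,Y) = 1.55 + 1.77 - 2.62 = 0.7

0.7 bits


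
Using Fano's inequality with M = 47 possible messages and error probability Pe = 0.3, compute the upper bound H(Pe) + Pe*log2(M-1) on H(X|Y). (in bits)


H(Pe) = -Pe*log2(Pe) - (1-Pe)*log2(1-Pe) = -0.3*log2(0.3) - 0.7*log2(0.7) = 0.521090 + 0.360201 = 0.8813. Pe*log2(M-1) = 0.3*log2(46) = 1.657069. Bound = H(Pe) + Pe*log2(M-1) = 0.521090 + 0.360201 + 1.657069 = 2.5384

2.5384 bits


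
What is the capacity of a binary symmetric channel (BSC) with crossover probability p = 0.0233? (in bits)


H(p) = -p*log2(p) - (1-p)*log2(1-p) = -0.0233*log2(0.0233) - 0.9767*log2(0.9767) = 0.126368 + 0.033220 = 0.1596. C = 1 - H(p) = 1 - 0.1596 = 0.8404

0.8404 bits


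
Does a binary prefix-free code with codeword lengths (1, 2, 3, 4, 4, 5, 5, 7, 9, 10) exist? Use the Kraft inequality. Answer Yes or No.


Kraft sum = sum(2^(-l_i)) = 1.0732, need <= 1. Result: violated (a binary prefix-free code with these lengths cannot exist)

No


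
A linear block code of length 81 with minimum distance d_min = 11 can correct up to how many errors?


Correction capability = floor((d-1)/2) = floor((11-1)/2) = 5

5 errors


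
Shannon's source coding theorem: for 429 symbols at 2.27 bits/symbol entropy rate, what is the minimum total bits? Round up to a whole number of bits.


Minimum bits >= n * H = 429 * 2.27 = 973.83, rounded up to a whole number of bits = 974

974 bits


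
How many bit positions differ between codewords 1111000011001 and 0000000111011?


Count differing positions: ^ ^ ^ ^ . . . ^ . . . ^ . = 6 differences

6


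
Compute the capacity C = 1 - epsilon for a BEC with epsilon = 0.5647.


C = 1 - epsilon = 1 - 0.5647 = 0.4353

0.4353 bits


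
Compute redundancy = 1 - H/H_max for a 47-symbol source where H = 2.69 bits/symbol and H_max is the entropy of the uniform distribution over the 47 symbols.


H_max = log2(K) = log2(47) = 5.5546 bits/symbol. Redundancy = 1 - H/H_max = 1 - 2.69/5.5546 = 1 - 0.4843 = 0.5157

0.5157


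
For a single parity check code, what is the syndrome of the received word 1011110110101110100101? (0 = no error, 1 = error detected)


Syndrome = XOR of all bits = 1 XOR 0 XOR 1 XOR 1 XOR 1 XOR 1 XOR 0 XOR 1 XOR 1 XOR 0 XOR 1 XOR 0 XOR 1 XOR 1 XOR 1 XOR 0 XOR 1 XOR 0 XOR 0 XOR 1 XOR 0 XOR 1 = 0

0


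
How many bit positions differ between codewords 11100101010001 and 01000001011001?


Count differing positions: ^ . ^ . . ^ . . . . ^ . . . = 4 differences

4


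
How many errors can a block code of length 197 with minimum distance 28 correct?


Correction capability = floor((d-1)/2) = floor((28-1)/2) = 13

13 errors


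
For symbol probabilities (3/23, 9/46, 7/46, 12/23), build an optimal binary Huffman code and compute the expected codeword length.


Huffman construction (repeatedly merge the two least-probable nodes; each merge adds 1 bit to every symbol beneath it): 3/23 + 7/46 = 13/46; 9/46 + 13/46 = 11/23; 11/23 + 12/23 = 1. Resulting codeword lengths (in the order the probabilities were given): (3, 2, 3, 1). L_avg = sum(p_i * l_i) = 3/23*3 + 9/46*2 + 7/46*3 + 12/23*1 = 81/46 = 1.7609

1.7609 bits


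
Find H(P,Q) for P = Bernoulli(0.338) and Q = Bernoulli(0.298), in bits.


H(P,Q) = -p*log2(q) - (1-p)*log2(1-q). -0.338*log2(0.298) = 0.590356; -0.662*log2(0.702) = 0.337923. H(P,Q) = 0.590356 + 0.337923 = 0.9283

0.9283 bits


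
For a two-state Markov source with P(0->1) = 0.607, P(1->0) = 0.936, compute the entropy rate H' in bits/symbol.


Stationary distribution: pi_0 = p10/(p01+p10) = 0.6066, pi_1 = 0.3934. Entropy rate H' = pi_0*H(p01) + pi_1*H(p10) = 0.6066*0.9667 + 0.3934*0.3431 = 0.7214

0.7214 bits/symbol


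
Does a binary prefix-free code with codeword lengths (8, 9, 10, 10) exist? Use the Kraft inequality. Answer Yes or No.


Kraft sum = sum(2^(-l_i)) = 0.0078, need <= 1. Result: satisfied (a binary prefix-free code with these lengths exists)

Yes


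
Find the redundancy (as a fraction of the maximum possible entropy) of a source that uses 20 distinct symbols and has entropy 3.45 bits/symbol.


H_max = log2(K) = log2(20) = 4.3219 bits/symbol. Redundancy = 1 - H/H_max = 1 - 3.45/4.3219 = 1 - 0.7983 = 0.2017

0.2017


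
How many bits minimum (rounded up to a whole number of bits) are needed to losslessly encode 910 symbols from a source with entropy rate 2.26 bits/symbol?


Minimum bits >= n * H = 910 * 2.26 = 2056.6, rounded up to a whole number of bits = 2057

2057 bits


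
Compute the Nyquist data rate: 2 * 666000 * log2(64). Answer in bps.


Rate = 2 * B * log2(M) = 2 * 666000 * 6.0 = 7992000.0

7992000.0 bps


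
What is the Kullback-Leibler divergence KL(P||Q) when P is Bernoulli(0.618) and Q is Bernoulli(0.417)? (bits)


KL = p*log2(p/q) + (1-p)*log2((1-p)/(1-q)) = 0.618*log2(0.618/0.417) + 0.382*log2(0.382/0.583) = 0.1178

0.1178 bits


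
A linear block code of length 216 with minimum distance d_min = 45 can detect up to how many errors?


Detection capability = d_min - 1 = 45 - 1 = 44

44 errors


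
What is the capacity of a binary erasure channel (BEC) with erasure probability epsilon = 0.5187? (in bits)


C = 1 - epsilon = 1 - 0.5187 = 0.4813

0.4813 bits


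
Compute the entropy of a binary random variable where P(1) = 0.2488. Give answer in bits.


H = -p*log2(p) - (1-p)*log2(1-p). -0.2488*log2(0.2488) = 0.499327; -0.7512*log2(0.7512) = 0.310044. H = 0.499327 + 0.310044 = 0.8094

0.8094 bits


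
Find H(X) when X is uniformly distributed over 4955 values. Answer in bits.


H = log2(n) = log2(4955) = 12.2747

12.2747 bits


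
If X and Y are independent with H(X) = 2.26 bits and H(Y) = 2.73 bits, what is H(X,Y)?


For independent variables, H(X,Y) = H(X) + H(Y) = 2.26 + 2.73 = 4.99

4.99 bits


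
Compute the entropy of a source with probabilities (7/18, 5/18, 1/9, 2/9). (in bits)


H = -sum(p_i * log2(p_i)). Terms: -(7/18)*log2(7/18) = 0.529888; -(5/18)*log2(5/18) = 0.513332; -(1/9)*log2(1/9) = 0.352214; -(2/9)*log2(2/9) = 0.482206. H = 0.529888 + 0.513332 + 0.352214 + 0.482206 = 1.8776

1.8776 bits


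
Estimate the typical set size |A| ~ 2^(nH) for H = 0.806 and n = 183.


log2|A_typical| = nH = 183 * 0.806 = 147.498, so |A_typical| ~ 2^147.498 = 2.520e+44

2.520e+44


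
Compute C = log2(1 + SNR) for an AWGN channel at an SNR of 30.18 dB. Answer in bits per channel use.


SNR_linear = 10^(30.18/10) = 1042.3174; C = log2(1 + SNR_linear) = log2(1 + 1042.3174) = 10.027

10.027 bits/channel use


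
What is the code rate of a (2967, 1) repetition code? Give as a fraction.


Rate = k/n = 1/2967

1/2967


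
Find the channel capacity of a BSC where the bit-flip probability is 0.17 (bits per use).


H(p) = -p*log2(p) - (1-p)*log2(1-p) = -0.17*log2(0.17) - 0.83*log2(0.83) = 0.434587 + 0.223118 = 0.6577. C = 1 - H(p) = 1 - 0.6577 = 0.3423

0.3423 bits


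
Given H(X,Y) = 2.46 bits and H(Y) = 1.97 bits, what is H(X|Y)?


H(X|Y) = H(X,Y) - H(Y) = 2.46 - 1.97 = 0.49

0.49 bits


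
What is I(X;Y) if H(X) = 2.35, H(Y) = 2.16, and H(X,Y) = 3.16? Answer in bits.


I(X;Y) = H(X) + H(Y) - H(X,Y) = 2.35 + 2.16 - 3.16 = 1.35

1.35 bits


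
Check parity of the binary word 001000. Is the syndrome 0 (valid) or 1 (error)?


Syndrome = XOR of all bits = 0 XOR 0 XOR 1 XOR 0 XOR 0 XOR 0 = 1

1


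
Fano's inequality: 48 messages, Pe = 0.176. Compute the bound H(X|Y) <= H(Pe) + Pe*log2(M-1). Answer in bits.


H(Pe) = -Pe*log2(Pe) - (1-Pe)*log2(1-Pe) = -0.176*log2(0.176) - 0.824*log2(0.824) = 0.441118 + 0.230130 = 0.6712. Pe*log2(M-1) = 0.176*log2(47) = 0.977608. Bound = H(Pe) + Pe*log2(M-1) = 0.441118 + 0.230130 + 0.977608 = 1.6489

1.6489 bits


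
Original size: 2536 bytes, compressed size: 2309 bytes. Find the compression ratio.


Ratio = original / compressed = 2536 / 2309 = 1.0983

1.0983


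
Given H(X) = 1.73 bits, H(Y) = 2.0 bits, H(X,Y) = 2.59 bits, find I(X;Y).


I(X;Y) = H(X) + H(Y) - H(X,Y) = 1.73 + 2.0 - 2.59 = 1.14

1.14 bits


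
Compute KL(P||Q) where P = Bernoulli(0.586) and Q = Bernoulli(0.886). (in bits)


KL = p*log2(p/q) + (1-p)*log2((1-p)/(1-q)) = 0.586*log2(0.586/0.886) + 0.414*log2(0.414/0.114) = 0.4208

0.4208 bits


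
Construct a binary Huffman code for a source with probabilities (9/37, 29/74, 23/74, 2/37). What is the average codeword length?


Huffman construction (repeatedly merge the two least-probable nodes; each merge adds 1 bit to every symbol beneath it): 2/37 + 9/37 = 11/37; 11/37 + 23/74 = 45/74; 29/74 + 45/74 = 1. Resulting codeword lengths (in the order the probabilities were given): (3, 1, 2, 3). L_avg = sum(p_i * l_i) = 9/37*3 + 29/74*1 + 23/74*2 + 2/37*3 = 141/74 = 1.9054

1.9054 bits


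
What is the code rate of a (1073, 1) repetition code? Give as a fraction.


Rate = k/n = 1/1073

1/1073


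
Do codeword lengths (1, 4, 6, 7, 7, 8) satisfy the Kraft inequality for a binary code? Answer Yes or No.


Kraft sum = sum(2^(-l_i)) = 0.5977, need <= 1. Result: satisfied (a binary prefix-free code with these lengths exists)

Yes


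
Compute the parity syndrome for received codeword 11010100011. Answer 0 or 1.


Syndrome = XOR of all bits = 1 XOR 1 XOR 0 XOR 1 XOR 0 XOR 1 XOR 0 XOR 0 XOR 0 XOR 1 XOR 1 = 0

0


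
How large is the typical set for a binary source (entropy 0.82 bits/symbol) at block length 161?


log2|A_typical| = nH = 161 * 0.82 = 132.02, so |A_typical| ~ 2^132.02 = 5.521e+39

5.521e+39


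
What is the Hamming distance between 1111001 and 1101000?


Count differing positions: . . ^ . . . ^ = 2 differences

2


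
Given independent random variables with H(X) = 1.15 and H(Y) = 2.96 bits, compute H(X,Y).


For independent variables, H(X,Y) = H(X) + H(Y) = 1.15 + 2.96 = 4.11

4.11 bits


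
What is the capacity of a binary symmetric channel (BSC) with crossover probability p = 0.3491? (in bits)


H(p) = -p*log2(p) - (1-p)*log2(1-p) = -0.3491*log2(0.3491) - 0.6509*log2(0.6509) = 0.530034 + 0.403227 = 0.9333. C = 1 - H(p) = 1 - 0.9333 = 0.0667

0.0667 bits
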